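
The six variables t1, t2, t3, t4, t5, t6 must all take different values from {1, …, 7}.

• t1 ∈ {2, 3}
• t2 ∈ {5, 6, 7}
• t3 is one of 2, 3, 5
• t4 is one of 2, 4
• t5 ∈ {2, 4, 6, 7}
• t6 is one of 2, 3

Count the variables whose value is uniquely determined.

The 2 variables t1 and t6 are confined to {2, 3}, which locks those values in; drop them from t3, t4, t5.
t3 must be 5 (only option left). Eliminate 5 elsewhere: t2.
t4 has just one choice, so t4 = 4. So t5 can't be 4.
Determined: t3=5, t4=4. The other variables each still have more than one consistent value. That makes 2.

2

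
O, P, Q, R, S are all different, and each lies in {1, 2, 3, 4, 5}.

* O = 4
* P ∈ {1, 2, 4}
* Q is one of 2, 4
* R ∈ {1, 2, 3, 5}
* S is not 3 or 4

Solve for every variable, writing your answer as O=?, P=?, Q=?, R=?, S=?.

O=4, P=1, Q=2, R=3, S=5

O has just one choice, so O = 4. Eliminate 4 elsewhere: P, Q.
Q's domain is down to {2}, so Q = 2. Strike 2 from P, R, S.
P has just one choice, so P = 1. So R, S can't be 1.
S's domain is down to {5}, so S = 5. So R can't be 5.
R must be 3 (only option left).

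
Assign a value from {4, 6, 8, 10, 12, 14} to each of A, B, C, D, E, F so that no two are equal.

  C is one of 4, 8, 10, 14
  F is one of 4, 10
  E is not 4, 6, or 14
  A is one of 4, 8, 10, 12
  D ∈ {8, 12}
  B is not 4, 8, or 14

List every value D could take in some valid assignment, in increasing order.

8, 12

The 6 variables draw from only 6 values {4, 6, 8, 10, 12, 14}, so each is used; only B can be 6, hence B = 6.
The 5 still-open variables together cover exactly {4, 8, 10, 12, 14} — 5 values for 5 variables — and 14 appears only in C's list, so C = 14.
No further eliminations apply; D can still be any of 8, 12.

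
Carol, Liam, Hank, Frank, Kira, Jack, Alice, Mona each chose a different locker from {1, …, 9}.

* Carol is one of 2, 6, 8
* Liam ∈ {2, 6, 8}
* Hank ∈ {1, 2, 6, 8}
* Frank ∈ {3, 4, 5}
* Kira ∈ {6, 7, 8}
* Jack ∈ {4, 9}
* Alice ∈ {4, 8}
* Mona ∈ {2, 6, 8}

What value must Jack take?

Carol, Liam, Mona share exactly the 3 values {2, 6, 8}; by pigeonhole those values go to them, so strike 2, 6, 8 from Hank, Kira, Alice.
Hank must be 1 (only option left).
Kira must be 7 (only option left).
Alice must be 4 (only option left). Remove 4 from Frank, Jack.
So Jack = 9.

9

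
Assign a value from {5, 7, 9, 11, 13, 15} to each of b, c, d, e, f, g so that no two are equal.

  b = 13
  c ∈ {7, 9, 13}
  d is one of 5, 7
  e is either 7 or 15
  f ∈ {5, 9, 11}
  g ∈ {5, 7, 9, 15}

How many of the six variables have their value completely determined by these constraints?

2

b must be 13 (only option left). Strike 13 from c.
The 5 still-open variables together cover exactly {5, 7, 9, 11, 15} — 5 values for 5 variables — and 11 appears only in f's list, so f = 11.
Determined: b=13, f=11. The other variables each still have more than one consistent value. That makes 2.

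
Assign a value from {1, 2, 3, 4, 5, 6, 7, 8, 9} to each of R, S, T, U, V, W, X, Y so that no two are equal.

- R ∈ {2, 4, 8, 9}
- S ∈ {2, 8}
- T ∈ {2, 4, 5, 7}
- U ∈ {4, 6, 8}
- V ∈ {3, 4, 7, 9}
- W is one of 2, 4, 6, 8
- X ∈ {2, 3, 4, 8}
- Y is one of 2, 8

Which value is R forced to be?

The 8 variables together cover exactly {2, 3, 4, 5, 6, 7, 8, 9} — 8 values for 8 variables — and 5 appears only in T's list, so T = 5.
The 7 still-open variables draw from only 7 values {2, 3, 4, 6, 7, 8, 9}, so each is used; only V can be 7, hence V = 7.
Among the 6 still-open variables, 3 fits only X (and all 6 values in {2, 3, 4, 6, 8, 9} must be used), so X = 3.
The 5 still-open variables draw from only 5 values {2, 4, 6, 8, 9}, so each is used; only R can be 9, hence R = 9.

9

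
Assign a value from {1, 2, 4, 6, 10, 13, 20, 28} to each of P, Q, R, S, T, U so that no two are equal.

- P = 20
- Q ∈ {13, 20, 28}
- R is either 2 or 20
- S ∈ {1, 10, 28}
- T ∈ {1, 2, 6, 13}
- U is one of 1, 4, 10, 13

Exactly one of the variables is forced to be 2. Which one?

P must be 20 (only option left). Strike 20 from Q, R.
So 2 goes to R.

R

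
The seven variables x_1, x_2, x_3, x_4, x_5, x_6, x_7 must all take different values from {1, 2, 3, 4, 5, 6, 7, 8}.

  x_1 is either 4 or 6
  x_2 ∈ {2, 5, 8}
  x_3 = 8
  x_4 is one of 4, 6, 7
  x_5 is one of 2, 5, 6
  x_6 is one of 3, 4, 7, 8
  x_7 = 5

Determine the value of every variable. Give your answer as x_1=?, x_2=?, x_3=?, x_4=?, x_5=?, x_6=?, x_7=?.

x_3 has just one choice, so x_3 = 8. Strike 8 from x_2, x_6.
x_7's domain is down to {5}, so x_7 = 5. Remove 5 from x_2, x_5.
x_2 has just one choice, so x_2 = 2. So x_5 can't be 2.
x_5 must be 6 (only option left). Strike 6 from x_1, x_4.
x_1 has just one choice, so x_1 = 4. Remove 4 from x_4, x_6.
x_4 has just one choice, so x_4 = 7. Remove 7 from x_6.
x_6's domain is down to {3}, so x_6 = 3.

x_1=4, x_2=2, x_3=8, x_4=7, x_5=6, x_6=3, x_7=5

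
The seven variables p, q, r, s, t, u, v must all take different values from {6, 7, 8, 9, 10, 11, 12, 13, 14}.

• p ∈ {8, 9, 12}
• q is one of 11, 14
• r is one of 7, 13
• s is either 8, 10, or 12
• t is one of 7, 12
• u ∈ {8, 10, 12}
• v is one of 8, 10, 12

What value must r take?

s, u, v share exactly the 3 values {8, 10, 12}; by pigeonhole those values go to them, so strike 8, 10, 12 from p, t.
p has just one choice, so p = 9.
t's domain is down to {7}, so t = 7. Remove 7 from r.
So r = 13.

13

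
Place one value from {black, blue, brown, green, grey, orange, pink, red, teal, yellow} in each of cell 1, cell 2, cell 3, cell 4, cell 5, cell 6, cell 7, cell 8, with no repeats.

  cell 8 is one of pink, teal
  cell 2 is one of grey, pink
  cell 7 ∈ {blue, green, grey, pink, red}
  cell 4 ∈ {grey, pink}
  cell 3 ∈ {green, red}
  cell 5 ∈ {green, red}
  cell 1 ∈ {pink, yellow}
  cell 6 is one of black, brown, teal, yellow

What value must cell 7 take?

blue

cell 2 and cell 4 between them cover only {grey, pink} — a naked pair. Remove those values from cell 1, cell 7, cell 8.
cell 1 has just one choice, so cell 1 = yellow. Eliminate yellow elsewhere: cell 6.
That leaves cell 8 = teal. Strike teal from cell 6.
cell 3 and cell 5 share exactly the 2 values {green, red}; by pigeonhole those values go to them, so strike green, red from cell 7.
So cell 7 = blue.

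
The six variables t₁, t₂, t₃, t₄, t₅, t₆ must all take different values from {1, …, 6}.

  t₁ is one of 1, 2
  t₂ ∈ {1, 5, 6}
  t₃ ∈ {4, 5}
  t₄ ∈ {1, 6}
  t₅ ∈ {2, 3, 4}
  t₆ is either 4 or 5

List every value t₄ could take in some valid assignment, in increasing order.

1, 6

The 6 variables draw from only 6 values {1, 2, 3, 4, 5, 6}, so each is used; only t₅ can be 3, hence t₅ = 3.
Among the 5 still-open variables, 2 fits only t₁ (and all 5 values in {1, 2, 4, 5, 6} must be used), so t₁ = 2.
t₃ and t₆ between them cover only {4, 5} — a naked pair. Remove those values from t₂.
No further eliminations apply; t₄ can still be any of 1, 6.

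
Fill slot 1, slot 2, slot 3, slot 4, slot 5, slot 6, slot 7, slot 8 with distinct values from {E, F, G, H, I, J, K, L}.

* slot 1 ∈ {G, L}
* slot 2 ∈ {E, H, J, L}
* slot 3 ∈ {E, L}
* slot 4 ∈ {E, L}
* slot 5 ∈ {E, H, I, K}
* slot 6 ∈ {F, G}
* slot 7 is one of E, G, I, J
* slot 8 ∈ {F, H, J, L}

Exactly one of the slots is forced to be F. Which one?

slot 6

The 8 variables draw from only 8 values {E, F, G, H, I, J, K, L}, so each is used; only slot 5 can be K, hence slot 5 = K.
The 7 still-open variables draw from only 7 values {E, F, G, H, I, J, L}, so each is used; only slot 7 can be I, hence slot 7 = I.
The 2 variables slot 3 and slot 4 are confined to {E, L}, which locks those values in; drop them from slot 1, slot 2, slot 8.
slot 1 must be G (only option left). Remove G from slot 6.
So F goes to slot 6.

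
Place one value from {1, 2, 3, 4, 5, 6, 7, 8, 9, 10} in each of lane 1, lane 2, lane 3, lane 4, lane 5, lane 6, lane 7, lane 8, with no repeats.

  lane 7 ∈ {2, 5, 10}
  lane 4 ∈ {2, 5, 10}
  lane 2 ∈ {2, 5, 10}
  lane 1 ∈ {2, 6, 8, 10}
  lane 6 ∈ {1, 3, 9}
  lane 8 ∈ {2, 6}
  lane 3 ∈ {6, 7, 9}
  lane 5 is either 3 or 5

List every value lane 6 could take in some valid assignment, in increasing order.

1, 9

lane 2, lane 4, lane 7 share exactly the 3 values {2, 5, 10}; by pigeonhole those values go to them, so strike 2, 5, 10 from lane 1, lane 5, lane 8.
That leaves lane 5 = 3. Eliminate 3 elsewhere: lane 6.
lane 8 has just one choice, so lane 8 = 6. So lane 1, lane 3 can't be 6.
lane 1 has just one choice, so lane 1 = 8.
No further eliminations apply; lane 6 can still be any of 1, 9.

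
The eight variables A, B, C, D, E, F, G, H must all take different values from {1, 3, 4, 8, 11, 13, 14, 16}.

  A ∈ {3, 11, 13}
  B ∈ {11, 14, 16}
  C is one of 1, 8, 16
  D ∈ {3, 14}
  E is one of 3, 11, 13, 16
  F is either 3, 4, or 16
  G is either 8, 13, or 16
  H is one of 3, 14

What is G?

Among the 8 variables, 1 fits only C (and all 8 values in {1, 3, 4, 8, 11, 13, 14, 16} must be used), so C = 1.
The 7 still-open variables draw from only 7 values {3, 4, 8, 11, 13, 14, 16}, so each is used; only F can be 4, hence F = 4.
The 6 still-open variables draw from only 6 values {3, 8, 11, 13, 14, 16}, so each is used; only G can be 8, hence G = 8.

8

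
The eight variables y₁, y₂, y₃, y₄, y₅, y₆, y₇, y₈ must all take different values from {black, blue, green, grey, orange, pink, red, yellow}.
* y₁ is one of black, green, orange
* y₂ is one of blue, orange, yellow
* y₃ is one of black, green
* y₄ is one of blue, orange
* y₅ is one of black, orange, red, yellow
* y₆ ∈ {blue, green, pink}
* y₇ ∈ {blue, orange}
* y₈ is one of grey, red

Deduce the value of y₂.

yellow

The 8 variables together cover exactly {black, blue, green, grey, orange, pink, red, yellow} — 8 values for 8 variables — and grey appears only in y₈'s list, so y₈ = grey.
The 7 still-open variables together cover exactly {black, blue, green, orange, pink, red, yellow} — 7 values for 7 variables — and pink appears only in y₆'s list, so y₆ = pink.
The 6 still-open variables together cover exactly {black, blue, green, orange, red, yellow} — 6 values for 6 variables — and red appears only in y₅'s list, so y₅ = red.
The 5 still-open variables together cover exactly {black, blue, green, orange, yellow} — 5 values for 5 variables — and yellow appears only in y₂'s list, so y₂ = yellow.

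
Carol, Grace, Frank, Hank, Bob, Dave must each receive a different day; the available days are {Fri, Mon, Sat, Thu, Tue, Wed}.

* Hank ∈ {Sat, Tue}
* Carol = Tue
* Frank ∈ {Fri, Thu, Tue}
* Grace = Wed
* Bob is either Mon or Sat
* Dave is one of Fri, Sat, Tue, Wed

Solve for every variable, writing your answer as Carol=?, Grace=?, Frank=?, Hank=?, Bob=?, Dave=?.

Carol has just one choice, so Carol = Tue. Eliminate Tue elsewhere: Frank, Hank, Dave.
Grace has just one choice, so Grace = Wed. Remove Wed from Dave.
Hank must be Sat (only option left). Strike Sat from Bob, Dave.
Bob's domain is down to {Mon}, so Bob = Mon.
Dave must be Fri (only option left). Remove Fri from Frank.
Frank must be Thu (only option left).

Carol=Tue, Grace=Wed, Frank=Thu, Hank=Sat, Bob=Mon, Dave=Fri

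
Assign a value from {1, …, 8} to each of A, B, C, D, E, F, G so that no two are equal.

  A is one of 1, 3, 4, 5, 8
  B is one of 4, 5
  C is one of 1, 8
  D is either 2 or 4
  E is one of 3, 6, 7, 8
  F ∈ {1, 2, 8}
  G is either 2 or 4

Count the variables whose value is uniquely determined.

2

The 2 variables D and G are confined to {2, 4}, which locks those values in; drop them from A, B, F.
B must be 5 (only option left). Strike 5 from A.
C and F share exactly the 2 values {1, 8}; by pigeonhole those values go to them, so strike 1, 8 from A, E.
That leaves A = 3. So E can't be 3.
Determined: A=3, B=5. The other variables each still have more than one consistent value. That makes 2.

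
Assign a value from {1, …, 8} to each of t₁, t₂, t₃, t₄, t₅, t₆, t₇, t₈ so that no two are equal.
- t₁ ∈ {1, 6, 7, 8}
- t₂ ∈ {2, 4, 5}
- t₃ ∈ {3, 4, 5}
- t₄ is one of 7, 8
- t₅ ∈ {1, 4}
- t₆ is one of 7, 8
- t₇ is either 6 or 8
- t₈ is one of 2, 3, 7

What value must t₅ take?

t₄ and t₆ between them cover only {7, 8} — a naked pair. Remove those values from t₁, t₇, t₈.
t₇ must be 6 (only option left). So t₁ can't be 6.
t₁ must be 1 (only option left). Strike 1 from t₅.
So t₅ = 4.

4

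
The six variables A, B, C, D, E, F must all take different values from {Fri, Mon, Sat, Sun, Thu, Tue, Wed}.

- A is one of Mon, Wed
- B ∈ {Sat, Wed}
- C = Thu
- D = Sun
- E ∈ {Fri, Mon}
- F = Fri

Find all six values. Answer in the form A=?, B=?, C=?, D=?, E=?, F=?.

A=Wed, B=Sat, C=Thu, D=Sun, E=Mon, F=Fri

C's domain is down to {Thu}, so C = Thu.
D must be Sun (only option left).
F's domain is down to {Fri}, so F = Fri. Strike Fri from E.
That leaves E = Mon. Strike Mon from A.
That leaves A = Wed. So B can't be Wed.
B has just one choice, so B = Sat.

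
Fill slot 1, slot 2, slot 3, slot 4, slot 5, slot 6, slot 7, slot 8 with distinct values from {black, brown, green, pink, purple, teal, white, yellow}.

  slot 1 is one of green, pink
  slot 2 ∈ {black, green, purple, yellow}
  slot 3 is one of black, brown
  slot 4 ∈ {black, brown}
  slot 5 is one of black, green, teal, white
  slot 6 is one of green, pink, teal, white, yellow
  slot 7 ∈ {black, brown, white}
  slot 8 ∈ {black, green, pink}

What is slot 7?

The 8 variables together cover exactly {black, brown, green, pink, purple, teal, white, yellow} — 8 values for 8 variables — and purple appears only in slot 2's list, so slot 2 = purple.
The 7 still-open variables draw from only 7 values {black, brown, green, pink, teal, white, yellow}, so each is used; only slot 6 can be yellow, hence slot 6 = yellow.
Among the 6 still-open variables, teal fits only slot 5 (and all 6 values in {black, brown, green, pink, teal, white} must be used), so slot 5 = teal.
The 5 still-open variables together cover exactly {black, brown, green, pink, white} — 5 values for 5 variables — and white appears only in slot 7's list, so slot 7 = white.

white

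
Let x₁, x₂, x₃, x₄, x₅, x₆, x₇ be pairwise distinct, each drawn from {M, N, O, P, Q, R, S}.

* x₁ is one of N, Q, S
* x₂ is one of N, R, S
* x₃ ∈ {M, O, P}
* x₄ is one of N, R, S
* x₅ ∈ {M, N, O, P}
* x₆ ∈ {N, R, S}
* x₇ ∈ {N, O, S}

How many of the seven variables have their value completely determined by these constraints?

The 7 variables together cover exactly {M, N, O, P, Q, R, S} — 7 values for 7 variables — and Q appears only in x₁'s list, so x₁ = Q.
x₂, x₄, x₆ share exactly the 3 values {N, R, S}; by pigeonhole those values go to them, so strike N, R, S from x₅, x₇.
That leaves x₇ = O. So x₃, x₅ can't be O.
Determined: x₁=Q, x₇=O. The other variables each still have more than one consistent value. That makes 2.

2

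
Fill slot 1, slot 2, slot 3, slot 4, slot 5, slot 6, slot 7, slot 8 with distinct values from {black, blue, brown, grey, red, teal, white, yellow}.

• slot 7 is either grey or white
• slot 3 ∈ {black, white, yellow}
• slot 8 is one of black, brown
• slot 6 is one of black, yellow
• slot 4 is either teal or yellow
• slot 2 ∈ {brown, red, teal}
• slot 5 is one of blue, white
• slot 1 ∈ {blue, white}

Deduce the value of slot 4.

The 8 variables together cover exactly {black, blue, brown, grey, red, teal, white, yellow} — 8 values for 8 variables — and grey appears only in slot 7's list, so slot 7 = grey.
Among the 7 still-open variables, red fits only slot 2 (and all 7 values in {black, blue, brown, red, teal, white, yellow} must be used), so slot 2 = red.
The 6 still-open variables together cover exactly {black, blue, brown, teal, white, yellow} — 6 values for 6 variables — and brown appears only in slot 8's list, so slot 8 = brown.
The 5 still-open variables draw from only 5 values {black, blue, teal, white, yellow}, so each is used; only slot 4 can be teal, hence slot 4 = teal.

teal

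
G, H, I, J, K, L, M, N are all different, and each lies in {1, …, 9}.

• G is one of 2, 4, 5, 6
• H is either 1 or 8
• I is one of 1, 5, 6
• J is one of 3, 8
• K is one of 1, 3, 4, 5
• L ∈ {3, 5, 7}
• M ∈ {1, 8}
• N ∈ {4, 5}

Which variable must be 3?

J

The 8 variables draw from only 8 values {1, 2, 3, 4, 5, 6, 7, 8}, so each is used; only G can be 2, hence G = 2.
The 7 still-open variables draw from only 7 values {1, 3, 4, 5, 6, 7, 8}, so each is used; only I can be 6, hence I = 6.
The 6 still-open variables together cover exactly {1, 3, 4, 5, 7, 8} — 6 values for 6 variables — and 7 appears only in L's list, so L = 7.
H and M share exactly the 2 values {1, 8}; by pigeonhole those values go to them, so strike 1, 8 from J, K.
So 3 goes to J.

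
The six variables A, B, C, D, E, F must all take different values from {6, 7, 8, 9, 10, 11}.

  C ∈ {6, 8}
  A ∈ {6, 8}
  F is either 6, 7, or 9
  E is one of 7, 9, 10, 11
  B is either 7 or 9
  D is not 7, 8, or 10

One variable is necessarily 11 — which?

The 6 variables draw from only 6 values {6, 7, 8, 9, 10, 11}, so each is used; only E can be 10, hence E = 10.
The 5 still-open variables together cover exactly {6, 7, 8, 9, 11} — 5 values for 5 variables — and 11 appears only in D's list, so D = 11.

D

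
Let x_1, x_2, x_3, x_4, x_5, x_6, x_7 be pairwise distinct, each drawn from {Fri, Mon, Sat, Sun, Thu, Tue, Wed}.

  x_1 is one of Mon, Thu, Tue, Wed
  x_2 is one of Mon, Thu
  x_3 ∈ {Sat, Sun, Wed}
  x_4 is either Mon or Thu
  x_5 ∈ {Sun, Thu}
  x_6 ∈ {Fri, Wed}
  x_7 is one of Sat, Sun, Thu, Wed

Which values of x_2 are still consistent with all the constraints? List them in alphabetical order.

The 7 variables draw from only 7 values {Fri, Mon, Sat, Sun, Thu, Tue, Wed}, so each is used; only x_6 can be Fri, hence x_6 = Fri.
Among the 6 still-open variables, Tue fits only x_1 (and all 6 values in {Mon, Sat, Sun, Thu, Tue, Wed} must be used), so x_1 = Tue.
The 2 variables x_2 and x_4 are confined to {Mon, Thu}, which locks those values in; drop them from x_5, x_7.
x_5 has just one choice, so x_5 = Sun. So x_3, x_7 can't be Sun.
No further eliminations apply; x_2 can still be any of Mon, Thu.

Mon, Thu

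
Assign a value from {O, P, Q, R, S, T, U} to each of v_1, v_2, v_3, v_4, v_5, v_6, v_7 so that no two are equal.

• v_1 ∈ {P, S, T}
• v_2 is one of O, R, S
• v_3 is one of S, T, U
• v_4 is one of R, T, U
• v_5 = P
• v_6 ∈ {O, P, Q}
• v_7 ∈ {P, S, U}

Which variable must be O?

v_2

v_5 must be P (only option left). Remove P from v_1, v_6, v_7.
Among the 6 still-open variables, Q fits only v_6 (and all 6 values in {O, Q, R, S, T, U} must be used), so v_6 = Q.
Among the 5 still-open variables, O fits only v_2 (and all 5 values in {O, R, S, T, U} must be used), so v_2 = O.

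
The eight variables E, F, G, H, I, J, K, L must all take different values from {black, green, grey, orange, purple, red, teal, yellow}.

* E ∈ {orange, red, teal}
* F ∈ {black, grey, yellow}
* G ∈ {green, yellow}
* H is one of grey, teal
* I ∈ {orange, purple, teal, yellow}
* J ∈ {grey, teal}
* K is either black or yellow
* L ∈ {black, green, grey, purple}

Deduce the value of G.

green

The 8 variables draw from only 8 values {black, green, grey, orange, purple, red, teal, yellow}, so each is used; only E can be red, hence E = red.
The 7 still-open variables draw from only 7 values {black, green, grey, orange, purple, teal, yellow}, so each is used; only I can be orange, hence I = orange.
Among the 6 still-open variables, purple fits only L (and all 6 values in {black, green, grey, purple, teal, yellow} must be used), so L = purple.
The 5 still-open variables draw from only 5 values {black, green, grey, teal, yellow}, so each is used; only G can be green, hence G = green.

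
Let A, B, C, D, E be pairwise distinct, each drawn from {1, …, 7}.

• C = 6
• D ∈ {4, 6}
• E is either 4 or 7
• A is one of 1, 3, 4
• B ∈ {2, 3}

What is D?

4

C's domain is down to {6}, so C = 6. Remove 6 from D.
So D = 4.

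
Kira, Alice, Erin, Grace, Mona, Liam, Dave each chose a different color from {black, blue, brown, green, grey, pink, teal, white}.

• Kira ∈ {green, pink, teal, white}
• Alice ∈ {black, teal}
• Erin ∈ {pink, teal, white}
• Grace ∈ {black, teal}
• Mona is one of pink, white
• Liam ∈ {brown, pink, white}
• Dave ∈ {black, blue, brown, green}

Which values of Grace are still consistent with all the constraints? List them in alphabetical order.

The 7 variables together cover exactly {black, blue, brown, green, pink, teal, white} — 7 values for 7 variables — and blue appears only in Dave's list, so Dave = blue.
Among the 6 still-open variables, brown fits only Liam (and all 6 values in {black, brown, green, pink, teal, white} must be used), so Liam = brown.
The 5 still-open variables together cover exactly {black, green, pink, teal, white} — 5 values for 5 variables — and green appears only in Kira's list, so Kira = green.
Alice and Grace between them cover only {black, teal} — a naked pair. Remove those values from Erin.
No further eliminations apply; Grace can still be any of black, teal.

black, teal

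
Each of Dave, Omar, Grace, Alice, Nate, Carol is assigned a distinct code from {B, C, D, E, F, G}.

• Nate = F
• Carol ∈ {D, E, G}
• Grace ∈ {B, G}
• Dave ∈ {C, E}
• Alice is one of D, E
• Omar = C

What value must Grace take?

B

Omar must be C (only option left). Strike C from Dave.
Nate's domain is down to {F}, so Nate = F.
Dave must be E (only option left). Eliminate E elsewhere: Alice, Carol.
Alice has just one choice, so Alice = D. Remove D from Carol.
Carol's domain is down to {G}, so Carol = G. Strike G from Grace.
So Grace = B.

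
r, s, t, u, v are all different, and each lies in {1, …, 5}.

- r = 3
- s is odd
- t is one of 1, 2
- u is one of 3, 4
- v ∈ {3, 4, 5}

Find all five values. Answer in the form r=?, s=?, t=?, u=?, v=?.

r=3, s=1, t=2, u=4, v=5

r has just one choice, so r = 3. So s, u, v can't be 3.
u's domain is down to {4}, so u = 4. Remove 4 from v.
v has just one choice, so v = 5. So s can't be 5.
s has just one choice, so s = 1. So t can't be 1.
t's domain is down to {2}, so t = 2.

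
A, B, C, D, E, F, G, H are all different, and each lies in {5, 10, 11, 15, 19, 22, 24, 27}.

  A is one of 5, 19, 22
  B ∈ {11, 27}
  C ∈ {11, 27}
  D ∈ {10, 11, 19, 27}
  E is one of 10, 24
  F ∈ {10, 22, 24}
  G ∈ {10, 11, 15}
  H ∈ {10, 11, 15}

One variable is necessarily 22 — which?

F

The 8 variables draw from only 8 values {5, 10, 11, 15, 19, 22, 24, 27}, so each is used; only A can be 5, hence A = 5.
The 7 still-open variables together cover exactly {10, 11, 15, 19, 22, 24, 27} — 7 values for 7 variables — and 19 appears only in D's list, so D = 19.
The 6 still-open variables together cover exactly {10, 11, 15, 22, 24, 27} — 6 values for 6 variables — and 22 appears only in F's list, so F = 22.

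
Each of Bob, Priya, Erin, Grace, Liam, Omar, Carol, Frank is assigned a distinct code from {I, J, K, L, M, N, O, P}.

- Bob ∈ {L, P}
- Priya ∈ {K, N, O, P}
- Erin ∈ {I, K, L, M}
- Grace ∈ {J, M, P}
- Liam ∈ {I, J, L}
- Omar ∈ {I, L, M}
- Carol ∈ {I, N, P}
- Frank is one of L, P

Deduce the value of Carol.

Among the 8 variables, O fits only Priya (and all 8 values in {I, J, K, L, M, N, O, P} must be used), so Priya = O.
The 7 still-open variables together cover exactly {I, J, K, L, M, N, P} — 7 values for 7 variables — and K appears only in Erin's list, so Erin = K.
The 6 still-open variables draw from only 6 values {I, J, L, M, N, P}, so each is used; only Carol can be N, hence Carol = N.

N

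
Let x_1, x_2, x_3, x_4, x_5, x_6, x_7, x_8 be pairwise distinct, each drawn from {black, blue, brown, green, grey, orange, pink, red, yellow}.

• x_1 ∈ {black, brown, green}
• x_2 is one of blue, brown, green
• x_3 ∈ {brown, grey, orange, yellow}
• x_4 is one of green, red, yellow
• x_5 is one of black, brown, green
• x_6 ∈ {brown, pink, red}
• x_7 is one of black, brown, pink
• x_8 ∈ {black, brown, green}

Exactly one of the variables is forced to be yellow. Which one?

x_4

x_1, x_5, x_8 share exactly the 3 values {black, brown, green}; by pigeonhole those values go to them, so strike black, brown, green from x_2, x_3, x_4, x_6, x_7.
x_2 has just one choice, so x_2 = blue.
That leaves x_7 = pink. Remove pink from x_6.
That leaves x_6 = red. Strike red from x_4.
So yellow goes to x_4.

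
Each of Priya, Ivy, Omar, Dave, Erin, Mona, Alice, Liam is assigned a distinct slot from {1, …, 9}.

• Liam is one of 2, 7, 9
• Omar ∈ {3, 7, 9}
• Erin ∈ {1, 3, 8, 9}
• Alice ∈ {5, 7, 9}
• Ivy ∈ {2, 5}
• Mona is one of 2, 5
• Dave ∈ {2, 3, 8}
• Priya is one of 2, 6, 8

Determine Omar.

3

Among the 8 variables, 1 fits only Erin (and all 8 values in {1, 2, 3, 5, 6, 7, 8, 9} must be used), so Erin = 1.
The 7 still-open variables draw from only 7 values {2, 3, 5, 6, 7, 8, 9}, so each is used; only Priya can be 6, hence Priya = 6.
Among the 6 still-open variables, 8 fits only Dave (and all 6 values in {2, 3, 5, 7, 8, 9} must be used), so Dave = 8.
The 5 still-open variables draw from only 5 values {2, 3, 5, 7, 9}, so each is used; only Omar can be 3, hence Omar = 3.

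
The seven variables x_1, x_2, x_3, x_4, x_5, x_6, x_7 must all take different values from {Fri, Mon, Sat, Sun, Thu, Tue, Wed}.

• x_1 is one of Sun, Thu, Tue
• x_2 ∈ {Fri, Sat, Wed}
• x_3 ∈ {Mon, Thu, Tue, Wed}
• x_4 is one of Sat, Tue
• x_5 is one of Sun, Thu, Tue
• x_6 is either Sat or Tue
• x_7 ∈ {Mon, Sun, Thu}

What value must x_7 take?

Mon

The 7 variables together cover exactly {Fri, Mon, Sat, Sun, Thu, Tue, Wed} — 7 values for 7 variables — and Fri appears only in x_2's list, so x_2 = Fri.
Among the 6 still-open variables, Wed fits only x_3 (and all 6 values in {Mon, Sat, Sun, Thu, Tue, Wed} must be used), so x_3 = Wed.
Among the 5 still-open variables, Mon fits only x_7 (and all 5 values in {Mon, Sat, Sun, Thu, Tue} must be used), so x_7 = Mon.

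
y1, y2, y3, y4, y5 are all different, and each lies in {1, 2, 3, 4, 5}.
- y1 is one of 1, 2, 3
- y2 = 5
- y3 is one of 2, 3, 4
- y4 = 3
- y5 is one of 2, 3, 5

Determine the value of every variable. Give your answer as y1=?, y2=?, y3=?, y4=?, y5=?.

y1=1, y2=5, y3=4, y4=3, y5=2

y2 must be 5 (only option left). Strike 5 from y5.
y4's domain is down to {3}, so y4 = 3. Eliminate 3 elsewhere: y1, y3, y5.
y5's domain is down to {2}, so y5 = 2. Eliminate 2 elsewhere: y1, y3.
That leaves y1 = 1.
y3's domain is down to {4}, so y3 = 4.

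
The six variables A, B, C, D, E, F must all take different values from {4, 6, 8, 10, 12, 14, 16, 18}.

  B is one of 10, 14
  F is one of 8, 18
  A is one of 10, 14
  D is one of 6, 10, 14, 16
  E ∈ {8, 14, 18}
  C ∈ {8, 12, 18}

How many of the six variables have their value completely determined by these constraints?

The 2 variables A and B are confined to {10, 14}, which locks those values in; drop them from D, E.
E and F share exactly the 2 values {8, 18}; by pigeonhole those values go to them, so strike 8, 18 from C.
C's domain is down to {12}, so C = 12.
Determined: C=12. The other variables each still have more than one consistent value. That makes 1.

1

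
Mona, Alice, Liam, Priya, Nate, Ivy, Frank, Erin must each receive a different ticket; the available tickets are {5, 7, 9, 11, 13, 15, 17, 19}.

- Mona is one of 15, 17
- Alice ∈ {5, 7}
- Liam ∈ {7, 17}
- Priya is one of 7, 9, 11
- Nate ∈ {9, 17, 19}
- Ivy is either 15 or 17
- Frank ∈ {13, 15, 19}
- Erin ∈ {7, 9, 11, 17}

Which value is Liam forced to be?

Among the 8 variables, 5 fits only Alice (and all 8 values in {5, 7, 9, 11, 13, 15, 17, 19} must be used), so Alice = 5.
The 7 still-open variables together cover exactly {7, 9, 11, 13, 15, 17, 19} — 7 values for 7 variables — and 13 appears only in Frank's list, so Frank = 13.
The 6 still-open variables together cover exactly {7, 9, 11, 15, 17, 19} — 6 values for 6 variables — and 19 appears only in Nate's list, so Nate = 19.
The 2 variables Mona and Ivy are confined to {15, 17}, which locks those values in; drop them from Liam, Erin.
So Liam = 7.

7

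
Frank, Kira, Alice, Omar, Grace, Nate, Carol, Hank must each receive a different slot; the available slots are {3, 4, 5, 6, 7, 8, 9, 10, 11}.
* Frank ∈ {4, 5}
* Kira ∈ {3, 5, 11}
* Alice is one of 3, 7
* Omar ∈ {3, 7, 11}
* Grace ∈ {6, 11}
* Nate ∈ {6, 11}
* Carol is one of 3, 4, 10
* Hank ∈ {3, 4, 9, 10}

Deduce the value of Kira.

5

The 8 variables together cover exactly {3, 4, 5, 6, 7, 9, 10, 11} — 8 values for 8 variables — and 9 appears only in Hank's list, so Hank = 9.
The 7 still-open variables draw from only 7 values {3, 4, 5, 6, 7, 10, 11}, so each is used; only Carol can be 10, hence Carol = 10.
Among the 6 still-open variables, 4 fits only Frank (and all 6 values in {3, 4, 5, 6, 7, 11} must be used), so Frank = 4.
The 5 still-open variables together cover exactly {3, 5, 6, 7, 11} — 5 values for 5 variables — and 5 appears only in Kira's list, so Kira = 5.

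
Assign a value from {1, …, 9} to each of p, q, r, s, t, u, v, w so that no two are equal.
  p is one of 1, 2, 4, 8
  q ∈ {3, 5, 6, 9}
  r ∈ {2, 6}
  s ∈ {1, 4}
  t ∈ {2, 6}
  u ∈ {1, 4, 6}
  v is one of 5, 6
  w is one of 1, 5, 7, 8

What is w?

7

r and t share exactly the 2 values {2, 6}; by pigeonhole those values go to them, so strike 2, 6 from p, q, u, v.
v's domain is down to {5}, so v = 5. Eliminate 5 elsewhere: q, w.
The 2 variables s and u are confined to {1, 4}, which locks those values in; drop them from p, w.
p has just one choice, so p = 8. Strike 8 from w.
So w = 7.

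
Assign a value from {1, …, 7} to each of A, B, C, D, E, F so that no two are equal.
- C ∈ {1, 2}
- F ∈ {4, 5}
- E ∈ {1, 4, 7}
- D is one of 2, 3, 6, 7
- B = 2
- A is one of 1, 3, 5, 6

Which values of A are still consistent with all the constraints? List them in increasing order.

B has just one choice, so B = 2. Eliminate 2 elsewhere: C, D.
That leaves C = 1. Eliminate 1 elsewhere: A, E.
No further eliminations apply; A can still be any of 3, 5, 6.

3, 5, 6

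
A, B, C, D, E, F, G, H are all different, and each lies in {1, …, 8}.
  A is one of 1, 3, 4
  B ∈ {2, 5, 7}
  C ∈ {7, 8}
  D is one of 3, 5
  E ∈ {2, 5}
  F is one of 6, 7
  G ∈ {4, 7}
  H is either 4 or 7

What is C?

8

Among the 8 variables, 1 fits only A (and all 8 values in {1, 2, 3, 4, 5, 6, 7, 8} must be used), so A = 1.
The 7 still-open variables draw from only 7 values {2, 3, 4, 5, 6, 7, 8}, so each is used; only D can be 3, hence D = 3.
The 6 still-open variables draw from only 6 values {2, 4, 5, 6, 7, 8}, so each is used; only F can be 6, hence F = 6.
Among the 5 still-open variables, 8 fits only C (and all 5 values in {2, 4, 5, 7, 8} must be used), so C = 8.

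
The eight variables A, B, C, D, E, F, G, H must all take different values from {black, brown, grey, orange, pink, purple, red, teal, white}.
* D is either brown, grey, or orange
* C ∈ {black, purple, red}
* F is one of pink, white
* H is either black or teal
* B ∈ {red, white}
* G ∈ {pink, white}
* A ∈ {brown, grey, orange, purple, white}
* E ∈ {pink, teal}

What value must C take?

purple

F and G share exactly the 2 values {pink, white}; by pigeonhole those values go to them, so strike pink, white from A, B, E.
B must be red (only option left). Strike red from C.
E has just one choice, so E = teal. So H can't be teal.
H must be black (only option left). So C can't be black.
So C = purple.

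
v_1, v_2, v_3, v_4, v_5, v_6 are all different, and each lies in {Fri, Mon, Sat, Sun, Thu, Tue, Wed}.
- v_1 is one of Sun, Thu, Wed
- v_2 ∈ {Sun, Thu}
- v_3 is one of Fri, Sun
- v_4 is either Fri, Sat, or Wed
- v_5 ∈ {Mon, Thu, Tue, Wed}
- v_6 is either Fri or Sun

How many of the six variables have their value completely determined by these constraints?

3

v_3 and v_6 between them cover only {Fri, Sun} — a naked pair. Remove those values from v_1, v_2, v_4.
v_2's domain is down to {Thu}, so v_2 = Thu. So v_1, v_5 can't be Thu.
v_1 must be Wed (only option left). Strike Wed from v_4, v_5.
v_4 has just one choice, so v_4 = Sat.
Determined: v_1=Wed, v_2=Thu, v_4=Sat. The other variables each still have more than one consistent value. That makes 3.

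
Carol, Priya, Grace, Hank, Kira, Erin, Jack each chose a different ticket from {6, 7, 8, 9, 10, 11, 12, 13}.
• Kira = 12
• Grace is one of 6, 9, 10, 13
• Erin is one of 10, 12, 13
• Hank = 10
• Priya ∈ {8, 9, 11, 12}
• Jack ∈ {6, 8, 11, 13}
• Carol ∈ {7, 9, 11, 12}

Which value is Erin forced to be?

Hank must be 10 (only option left). So Grace, Erin can't be 10.
That leaves Kira = 12. So Carol, Priya, Erin can't be 12.
So Erin = 13.

13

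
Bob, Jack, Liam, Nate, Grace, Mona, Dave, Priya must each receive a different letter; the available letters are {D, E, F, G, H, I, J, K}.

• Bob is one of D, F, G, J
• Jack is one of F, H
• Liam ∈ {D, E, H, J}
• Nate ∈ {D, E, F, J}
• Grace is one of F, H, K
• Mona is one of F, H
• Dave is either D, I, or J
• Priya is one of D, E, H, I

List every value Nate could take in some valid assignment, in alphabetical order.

D, E, J

The 8 variables draw from only 8 values {D, E, F, G, H, I, J, K}, so each is used; only Bob can be G, hence Bob = G.
Among the 7 still-open variables, K fits only Grace (and all 7 values in {D, E, F, H, I, J, K} must be used), so Grace = K.
Jack and Mona between them cover only {F, H} — a naked pair. Remove those values from Liam, Nate, Priya.
No further eliminations apply; Nate can still be any of D, E, J.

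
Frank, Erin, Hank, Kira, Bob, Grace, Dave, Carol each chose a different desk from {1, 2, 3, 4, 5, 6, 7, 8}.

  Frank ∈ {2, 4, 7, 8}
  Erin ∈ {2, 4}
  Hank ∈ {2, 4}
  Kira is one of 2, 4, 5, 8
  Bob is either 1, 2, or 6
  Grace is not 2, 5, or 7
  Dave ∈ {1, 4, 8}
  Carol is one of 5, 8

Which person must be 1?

Among the 8 variables, 3 fits only Grace (and all 8 values in {1, 2, 3, 4, 5, 6, 7, 8} must be used), so Grace = 3.
The 7 still-open variables together cover exactly {1, 2, 4, 5, 6, 7, 8} — 7 values for 7 variables — and 6 appears only in Bob's list, so Bob = 6.
The 6 still-open variables draw from only 6 values {1, 2, 4, 5, 7, 8}, so each is used; only Dave can be 1, hence Dave = 1.

Dave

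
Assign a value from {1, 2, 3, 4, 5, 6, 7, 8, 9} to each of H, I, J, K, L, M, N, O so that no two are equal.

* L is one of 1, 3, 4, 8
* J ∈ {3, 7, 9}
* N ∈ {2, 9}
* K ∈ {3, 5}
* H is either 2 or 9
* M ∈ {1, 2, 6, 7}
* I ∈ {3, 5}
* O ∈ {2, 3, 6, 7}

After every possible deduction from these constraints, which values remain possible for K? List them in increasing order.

3, 5

The 2 variables H and N are confined to {2, 9}, which locks those values in; drop them from J, M, O.
I and K between them cover only {3, 5} — a naked pair. Remove those values from J, L, O.
J's domain is down to {7}, so J = 7. So M, O can't be 7.
O's domain is down to {6}, so O = 6. Eliminate 6 elsewhere: M.
M must be 1 (only option left). Eliminate 1 elsewhere: L.
No further eliminations apply; K can still be any of 3, 5.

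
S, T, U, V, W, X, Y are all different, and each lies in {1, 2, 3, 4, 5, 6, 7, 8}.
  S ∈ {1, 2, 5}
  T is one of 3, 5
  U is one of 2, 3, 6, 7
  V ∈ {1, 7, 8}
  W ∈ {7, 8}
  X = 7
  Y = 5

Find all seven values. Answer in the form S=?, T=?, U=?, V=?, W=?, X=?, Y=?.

X's domain is down to {7}, so X = 7. So U, V, W can't be 7.
That leaves Y = 5. Strike 5 from S, T.
That leaves T = 3. Strike 3 from U.
W has just one choice, so W = 8. So V can't be 8.
V must be 1 (only option left). Strike 1 from S.
S's domain is down to {2}, so S = 2. Remove 2 from U.
U has just one choice, so U = 6.

S=2, T=3, U=6, V=1, W=8, X=7, Y=5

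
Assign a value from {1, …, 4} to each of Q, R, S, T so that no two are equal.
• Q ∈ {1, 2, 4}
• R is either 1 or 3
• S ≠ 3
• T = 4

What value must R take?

3

T has just one choice, so T = 4. Remove 4 from Q, S.
The 3 still-open variables draw from only 3 values {1, 2, 3}, so each is used; only R can be 3, hence R = 3.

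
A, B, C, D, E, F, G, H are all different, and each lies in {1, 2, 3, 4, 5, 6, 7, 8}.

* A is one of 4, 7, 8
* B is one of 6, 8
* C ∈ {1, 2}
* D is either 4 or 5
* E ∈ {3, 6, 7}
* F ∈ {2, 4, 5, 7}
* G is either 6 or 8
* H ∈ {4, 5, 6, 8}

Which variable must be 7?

The 8 variables draw from only 8 values {1, 2, 3, 4, 5, 6, 7, 8}, so each is used; only C can be 1, hence C = 1.
The 7 still-open variables draw from only 7 values {2, 3, 4, 5, 6, 7, 8}, so each is used; only F can be 2, hence F = 2.
Among the 6 still-open variables, 3 fits only E (and all 6 values in {3, 4, 5, 6, 7, 8} must be used), so E = 3.
The 5 still-open variables together cover exactly {4, 5, 6, 7, 8} — 5 values for 5 variables — and 7 appears only in A's list, so A = 7.

A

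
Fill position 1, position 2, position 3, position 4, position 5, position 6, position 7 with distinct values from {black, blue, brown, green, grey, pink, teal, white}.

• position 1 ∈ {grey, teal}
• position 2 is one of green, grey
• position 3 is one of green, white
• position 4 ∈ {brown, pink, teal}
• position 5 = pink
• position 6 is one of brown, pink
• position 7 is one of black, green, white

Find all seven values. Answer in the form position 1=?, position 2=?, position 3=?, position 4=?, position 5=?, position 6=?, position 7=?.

position 1=grey, position 2=green, position 3=white, position 4=teal, position 5=pink, position 6=brown, position 7=black

position 5's domain is down to {pink}, so position 5 = pink. Eliminate pink elsewhere: position 4, position 6.
That leaves position 6 = brown. Remove brown from position 4.
That leaves position 4 = teal. Strike teal from position 1.
That leaves position 1 = grey. Remove grey from position 2.
position 2's domain is down to {green}, so position 2 = green. Remove green from position 3, position 7.
position 3's domain is down to {white}, so position 3 = white. Eliminate white elsewhere: position 7.
position 7 has just one choice, so position 7 = black.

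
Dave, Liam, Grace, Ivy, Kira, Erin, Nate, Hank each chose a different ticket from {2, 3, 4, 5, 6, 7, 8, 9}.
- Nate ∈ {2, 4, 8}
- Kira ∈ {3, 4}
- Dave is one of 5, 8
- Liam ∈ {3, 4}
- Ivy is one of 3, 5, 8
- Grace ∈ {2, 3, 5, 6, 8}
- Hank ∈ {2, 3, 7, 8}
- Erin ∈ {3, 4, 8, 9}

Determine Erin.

9

The 8 variables draw from only 8 values {2, 3, 4, 5, 6, 7, 8, 9}, so each is used; only Grace can be 6, hence Grace = 6.
The 7 still-open variables together cover exactly {2, 3, 4, 5, 7, 8, 9} — 7 values for 7 variables — and 7 appears only in Hank's list, so Hank = 7.
The 6 still-open variables draw from only 6 values {2, 3, 4, 5, 8, 9}, so each is used; only Nate can be 2, hence Nate = 2.
The 5 still-open variables together cover exactly {3, 4, 5, 8, 9} — 5 values for 5 variables — and 9 appears only in Erin's list, so Erin = 9.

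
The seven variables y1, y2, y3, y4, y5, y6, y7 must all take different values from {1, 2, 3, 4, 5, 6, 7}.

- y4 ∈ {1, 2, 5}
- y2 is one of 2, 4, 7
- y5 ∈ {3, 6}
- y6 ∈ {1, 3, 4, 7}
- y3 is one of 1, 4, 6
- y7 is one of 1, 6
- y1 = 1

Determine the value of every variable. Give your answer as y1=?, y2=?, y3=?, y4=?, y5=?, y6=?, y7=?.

y1=1, y2=2, y3=4, y4=5, y5=3, y6=7, y7=6

y1 has just one choice, so y1 = 1. Remove 1 from y3, y4, y6, y7.
That leaves y7 = 6. Remove 6 from y3, y5.
y3's domain is down to {4}, so y3 = 4. Eliminate 4 elsewhere: y2, y6.
y5 must be 3 (only option left). Eliminate 3 elsewhere: y6.
y6 has just one choice, so y6 = 7. Eliminate 7 elsewhere: y2.
y2 has just one choice, so y2 = 2. So y4 can't be 2.
y4 has just one choice, so y4 = 5.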